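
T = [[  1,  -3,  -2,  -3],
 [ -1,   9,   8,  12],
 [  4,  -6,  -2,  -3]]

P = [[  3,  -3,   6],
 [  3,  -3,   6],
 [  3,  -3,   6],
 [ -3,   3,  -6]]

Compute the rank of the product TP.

1

First compute TP:
[[ -3,   3,  -6],
 [ 12, -12,  24],
 [ -3,   3,  -6]]
Now row reduce the product.
R2 ← R2 + (4)·R1: [0, 0, 0]
R3 ← R3 − R1: [0, 0, 0]
1 nonzero row, so rank(TP) = 1.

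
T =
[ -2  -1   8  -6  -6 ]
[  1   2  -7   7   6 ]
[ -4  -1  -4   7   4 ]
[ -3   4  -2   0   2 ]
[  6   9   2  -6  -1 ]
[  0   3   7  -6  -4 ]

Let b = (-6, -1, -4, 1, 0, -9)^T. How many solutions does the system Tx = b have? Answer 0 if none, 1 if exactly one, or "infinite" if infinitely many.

0

Row reduce the augmented matrix [T | b].
R2 ← R2 + (1/2)·R1: [0, 3/2, -3, 4, 3, -4]
R3 ← R3 − (2)·R1: [0, 1, -20, 19, 16, 8]
R4 ← R4 − (3/2)·R1: [0, 11/2, -14, 9, 11, 10]
R5 ← R5 + (3)·R1: [0, 6, 26, -24, -19, -18]
R3 ← R3 − (2/3)·R2: [0, 0, -18, 49/3, 14, 32/3]
R4 ← R4 − (11/3)·R2: [0, 0, -3, -17/3, 0, 74/3]
R5 ← R5 − (4)·R2: [0, 0, 38, -40, -31, -2]
R6 ← R6 − (2)·R2: [0, 0, 13, -14, -10, -1]
R4 ← R4 − (1/6)·R3: [0, 0, 0, -151/18, -7/3, 206/9]
R5 ← R5 + (19/9)·R3: [0, 0, 0, -149/27, -13/9, 554/27]
R6 ← R6 + (13/18)·R3: [0, 0, 0, -119/54, 1/9, 181/27]
R5 ← R5 − (298/453)·R4: [0, 0, 0, 0, 41/453, 2474/453]
R6 ← R6 − (119/453)·R4: [0, 0, 0, 0, 328/453, 313/453]
R6 ← R6 − (8)·R5: [0, 0, 0, 0, 0, -43]
The echelon form has 6 nonzero rows; the last pivot sits in the augmented column, so rank(T) = 5 but rank([T|b]) = 6.
Since the ranks differ, the system is inconsistent.
It has no solutions.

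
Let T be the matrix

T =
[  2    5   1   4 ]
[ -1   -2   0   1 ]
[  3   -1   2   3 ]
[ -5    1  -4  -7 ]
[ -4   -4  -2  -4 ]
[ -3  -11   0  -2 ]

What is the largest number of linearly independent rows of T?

Row reduce to echelon form.
R2 ← R2 + (1/2)·R1: [0, 1/2, 1/2, 3]
R3 ← R3 − (3/2)·R1: [0, -17/2, 1/2, -3]
R4 ← R4 + (5/2)·R1: [0, 27/2, -3/2, 3]
R5 ← R5 + (2)·R1: [0, 6, 0, 4]
R6 ← R6 + (3/2)·R1: [0, -7/2, 3/2, 4]
R3 ← R3 + (17)·R2: [0, 0, 9, 48]
R4 ← R4 − (27)·R2: [0, 0, -15, -78]
R5 ← R5 − (12)·R2: [0, 0, -6, -32]
R6 ← R6 + (7)·R2: [0, 0, 5, 25]
R4 ← R4 + (5/3)·R3: [0, 0, 0, 2]
R5 ← R5 + (2/3)·R3: [0, 0, 0, 0]
R6 ← R6 − (5/9)·R3: [0, 0, 0, -5/3]
R6 ← R6 + (5/6)·R4: [0, 0, 0, 0]
Echelon form has 4 nonzero rows, so rank(T) = 4.
The rank gives the maximum number of linearly independent rows: 4.

4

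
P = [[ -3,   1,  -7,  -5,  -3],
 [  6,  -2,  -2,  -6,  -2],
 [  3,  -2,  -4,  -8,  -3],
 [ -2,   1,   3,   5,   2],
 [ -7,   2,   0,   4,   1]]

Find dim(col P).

3

Row reduce to echelon form.
R2 ← R2 + (2)·R1: [0, 0, -16, -16, -8]
R3 ← R3 + R1: [0, -1, -11, -13, -6]
R4 ← R4 − (2/3)·R1: [0, 1/3, 23/3, 25/3, 4]
R5 ← R5 − (7/3)·R1: [0, -1/3, 49/3, 47/3, 8]
Swap R2 ↔ R3
R4 ← R4 + (1/3)·R2: [0, 0, 4, 4, 2]
R5 ← R5 − (1/3)·R2: [0, 0, 20, 20, 10]
R4 ← R4 + (1/4)·R3: [0, 0, 0, 0, 0]
R5 ← R5 + (5/4)·R3: [0, 0, 0, 0, 0]
Echelon form has 3 nonzero rows, so rank(P) = 3.
The column space has dimension equal to the rank: 3.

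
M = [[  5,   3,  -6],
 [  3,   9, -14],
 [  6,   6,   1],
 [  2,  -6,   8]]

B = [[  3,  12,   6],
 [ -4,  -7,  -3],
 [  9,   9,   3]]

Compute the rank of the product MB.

First compute MB:
[[-51, -15,   3],
 [-153, -153, -51],
 [  3,  39,  21],
 [102, 138,  54]]
Now row reduce the product.
R2 ← R2 − (3)·R1: [0, -108, -60]
R3 ← R3 + (1/17)·R1: [0, 648/17, 360/17]
R4 ← R4 + (2)·R1: [0, 108, 60]
R3 ← R3 + (6/17)·R2: [0, 0, 0]
R4 ← R4 + R2: [0, 0, 0]
2 nonzero rows, so rank(MB) = 2.

2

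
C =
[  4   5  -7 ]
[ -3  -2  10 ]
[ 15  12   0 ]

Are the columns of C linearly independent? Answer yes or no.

Row reduce C to echelon form.
R2 ← R2 + (3/4)·R1: [0, 7/4, 19/4]
R3 ← R3 − (15/4)·R1: [0, -27/4, 105/4]
R3 ← R3 + (27/7)·R2: [0, 0, 312/7]
3 pivots among 3 columns.
Every column is a pivot column, so the columns are linearly independent.

yes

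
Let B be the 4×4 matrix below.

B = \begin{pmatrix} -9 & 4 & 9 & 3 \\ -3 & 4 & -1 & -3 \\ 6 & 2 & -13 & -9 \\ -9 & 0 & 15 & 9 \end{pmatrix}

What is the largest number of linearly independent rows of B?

2

Row reduce to echelon form.
R2 ← R2 − (1/3)·R1: [0, 8/3, -4, -4]
R3 ← R3 + (2/3)·R1: [0, 14/3, -7, -7]
R4 ← R4 − R1: [0, -4, 6, 6]
R3 ← R3 − (7/4)·R2: [0, 0, 0, 0]
R4 ← R4 + (3/2)·R2: [0, 0, 0, 0]
Echelon form has 2 nonzero rows, so rank(B) = 2.
The rank gives the maximum number of linearly independent rows: 2.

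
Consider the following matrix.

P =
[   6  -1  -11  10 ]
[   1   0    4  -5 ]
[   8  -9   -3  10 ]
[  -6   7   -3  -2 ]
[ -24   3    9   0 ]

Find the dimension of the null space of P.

1

Row reduce to echelon form.
R2 ← R2 − (1/6)·R1: [0, 1/6, 35/6, -20/3]
R3 ← R3 − (4/3)·R1: [0, -23/3, 35/3, -10/3]
R4 ← R4 + R1: [0, 6, -14, 8]
R5 ← R5 + (4)·R1: [0, -1, -35, 40]
R3 ← R3 + (46)·R2: [0, 0, 280, -310]
R4 ← R4 − (36)·R2: [0, 0, -224, 248]
R5 ← R5 + (6)·R2: [0, 0, 0, 0]
R4 ← R4 + (4/5)·R3: [0, 0, 0, 0]
3 nonzero rows, so rank(P) = 3.
P has 4 columns; by rank–nullity, nullity = 4 − 3 = 1.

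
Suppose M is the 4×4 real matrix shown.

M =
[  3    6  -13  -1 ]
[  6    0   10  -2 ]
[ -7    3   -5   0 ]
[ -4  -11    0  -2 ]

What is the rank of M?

4

Row reduce to echelon form.
R2 ← R2 − (2)·R1: [0, -12, 36, 0]
R3 ← R3 + (7/3)·R1: [0, 17, -106/3, -7/3]
R4 ← R4 + (4/3)·R1: [0, -3, -52/3, -10/3]
R3 ← R3 + (17/12)·R2: [0, 0, 47/3, -7/3]
R4 ← R4 − (1/4)·R2: [0, 0, -79/3, -10/3]
R4 ← R4 + (79/47)·R3: [0, 0, 0, -341/47]
Echelon form has 4 nonzero rows, so rank(M) = 4.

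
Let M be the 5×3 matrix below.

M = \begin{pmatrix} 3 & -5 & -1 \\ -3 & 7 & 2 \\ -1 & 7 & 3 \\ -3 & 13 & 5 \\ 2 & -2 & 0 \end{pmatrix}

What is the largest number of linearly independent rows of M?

Row reduce to echelon form.
R2 ← R2 + R1: [0, 2, 1]
R3 ← R3 + (1/3)·R1: [0, 16/3, 8/3]
R4 ← R4 + R1: [0, 8, 4]
R5 ← R5 − (2/3)·R1: [0, 4/3, 2/3]
R3 ← R3 − (8/3)·R2: [0, 0, 0]
R4 ← R4 − (4)·R2: [0, 0, 0]
R5 ← R5 − (2/3)·R2: [0, 0, 0]
Echelon form has 2 nonzero rows, so rank(M) = 2.
The rank gives the maximum number of linearly independent rows: 2.

2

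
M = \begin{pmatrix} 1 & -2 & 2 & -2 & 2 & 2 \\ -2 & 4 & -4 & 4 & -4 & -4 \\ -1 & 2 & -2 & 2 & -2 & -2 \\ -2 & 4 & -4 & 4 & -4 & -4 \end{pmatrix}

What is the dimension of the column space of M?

1

Row reduce to echelon form.
R2 ← R2 + (2)·R1: [0, 0, 0, 0, 0, 0]
R3 ← R3 + R1: [0, 0, 0, 0, 0, 0]
R4 ← R4 + (2)·R1: [0, 0, 0, 0, 0, 0]
Echelon form has 1 nonzero row, so rank(M) = 1.
The column space has dimension equal to the rank: 1.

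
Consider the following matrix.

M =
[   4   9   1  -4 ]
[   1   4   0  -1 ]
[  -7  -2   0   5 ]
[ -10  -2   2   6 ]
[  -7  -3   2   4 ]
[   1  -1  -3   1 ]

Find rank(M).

3

Row reduce to echelon form.
R2 ← R2 − (1/4)·R1: [0, 7/4, -1/4, 0]
R3 ← R3 + (7/4)·R1: [0, 55/4, 7/4, -2]
R4 ← R4 + (5/2)·R1: [0, 41/2, 9/2, -4]
R5 ← R5 + (7/4)·R1: [0, 51/4, 15/4, -3]
R6 ← R6 − (1/4)·R1: [0, -13/4, -13/4, 2]
R3 ← R3 − (55/7)·R2: [0, 0, 26/7, -2]
R4 ← R4 − (82/7)·R2: [0, 0, 52/7, -4]
R5 ← R5 − (51/7)·R2: [0, 0, 39/7, -3]
R6 ← R6 + (13/7)·R2: [0, 0, -26/7, 2]
R4 ← R4 − (2)·R3: [0, 0, 0, 0]
R5 ← R5 − (3/2)·R3: [0, 0, 0, 0]
R6 ← R6 + R3: [0, 0, 0, 0]
Echelon form has 3 nonzero rows, so rank(M) = 3.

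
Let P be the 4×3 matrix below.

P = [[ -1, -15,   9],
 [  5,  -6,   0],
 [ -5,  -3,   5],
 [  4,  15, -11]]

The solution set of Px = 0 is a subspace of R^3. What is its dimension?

Row reduce to echelon form.
R2 ← R2 + (5)·R1: [0, -81, 45]
R3 ← R3 − (5)·R1: [0, 72, -40]
R4 ← R4 + (4)·R1: [0, -45, 25]
R3 ← R3 + (8/9)·R2: [0, 0, 0]
R4 ← R4 − (5/9)·R2: [0, 0, 0]
2 nonzero rows, so rank(P) = 2.
P has 3 columns; by rank–nullity, nullity = 3 − 2 = 1.

1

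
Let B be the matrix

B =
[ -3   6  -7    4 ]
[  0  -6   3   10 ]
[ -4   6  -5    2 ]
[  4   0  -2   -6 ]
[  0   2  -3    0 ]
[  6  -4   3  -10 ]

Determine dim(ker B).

Row reduce to echelon form.
R3 ← R3 − (4/3)·R1: [0, -2, 13/3, -10/3]
R4 ← R4 + (4/3)·R1: [0, 8, -34/3, -2/3]
R6 ← R6 + (2)·R1: [0, 8, -11, -2]
R3 ← R3 − (1/3)·R2: [0, 0, 10/3, -20/3]
R4 ← R4 + (4/3)·R2: [0, 0, -22/3, 38/3]
R5 ← R5 + (1/3)·R2: [0, 0, -2, 10/3]
R6 ← R6 + (4/3)·R2: [0, 0, -7, 34/3]
R4 ← R4 + (11/5)·R3: [0, 0, 0, -2]
R5 ← R5 + (3/5)·R3: [0, 0, 0, -2/3]
R6 ← R6 + (21/10)·R3: [0, 0, 0, -8/3]
R5 ← R5 − (1/3)·R4: [0, 0, 0, 0]
R6 ← R6 − (4/3)·R4: [0, 0, 0, 0]
4 nonzero rows, so rank(B) = 4.
B has 4 columns; by rank–nullity, nullity = 4 − 4 = 0.

0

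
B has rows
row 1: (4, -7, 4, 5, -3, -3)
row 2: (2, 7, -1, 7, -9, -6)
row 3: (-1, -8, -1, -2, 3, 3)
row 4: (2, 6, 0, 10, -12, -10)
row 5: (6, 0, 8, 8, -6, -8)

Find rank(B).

Row reduce to echelon form.
R2 ← R2 − (1/2)·R1: [0, 21/2, -3, 9/2, -15/2, -9/2]
R3 ← R3 + (1/4)·R1: [0, -39/4, 0, -3/4, 9/4, 9/4]
R4 ← R4 − (1/2)·R1: [0, 19/2, -2, 15/2, -21/2, -17/2]
R5 ← R5 − (3/2)·R1: [0, 21/2, 2, 1/2, -3/2, -7/2]
R3 ← R3 + (13/14)·R2: [0, 0, -39/14, 24/7, -33/7, -27/14]
R4 ← R4 − (19/21)·R2: [0, 0, 5/7, 24/7, -26/7, -31/7]
R5 ← R5 − R2: [0, 0, 5, -4, 6, 1]
R4 ← R4 + (10/39)·R3: [0, 0, 0, 56/13, -64/13, -64/13]
R5 ← R5 + (70/39)·R3: [0, 0, 0, 28/13, -32/13, -32/13]
R5 ← R5 − (1/2)·R4: [0, 0, 0, 0, 0, 0]
Echelon form has 4 nonzero rows, so rank(B) = 4.

4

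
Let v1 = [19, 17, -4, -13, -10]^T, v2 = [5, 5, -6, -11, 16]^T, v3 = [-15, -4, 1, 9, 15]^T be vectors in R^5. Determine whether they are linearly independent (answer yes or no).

yes

Form the matrix with these vectors as rows and row reduce.
R2 ← R2 − (5/19)·R1: [0, 10/19, -94/19, -144/19, 354/19]
R3 ← R3 + (15/19)·R1: [0, 179/19, -41/19, -24/19, 135/19]
R3 ← R3 − (179/10)·R2: [0, 0, 432/5, 672/5, -1632/5]
3 nonzero rows, so the 3 vectors span a space of dimension 3.
Since 3 = 3, the vectors are linearly independent.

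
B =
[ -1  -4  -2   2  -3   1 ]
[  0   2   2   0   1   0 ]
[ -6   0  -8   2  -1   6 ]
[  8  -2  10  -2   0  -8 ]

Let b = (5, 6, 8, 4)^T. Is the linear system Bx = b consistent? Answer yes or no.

no

Row reduce the augmented matrix [B | b].
R3 ← R3 − (6)·R1: [0, 24, 4, -10, 17, 0, -22]
R4 ← R4 + (8)·R1: [0, -34, -6, 14, -24, 0, 44]
R3 ← R3 − (12)·R2: [0, 0, -20, -10, 5, 0, -94]
R4 ← R4 + (17)·R2: [0, 0, 28, 14, -7, 0, 146]
R4 ← R4 + (7/5)·R3: [0, 0, 0, 0, 0, 0, 72/5]
The echelon form has 4 nonzero rows; the last pivot sits in the augmented column, so rank(B) = 3 but rank([B|b]) = 4.
Since the ranks differ, the system is inconsistent.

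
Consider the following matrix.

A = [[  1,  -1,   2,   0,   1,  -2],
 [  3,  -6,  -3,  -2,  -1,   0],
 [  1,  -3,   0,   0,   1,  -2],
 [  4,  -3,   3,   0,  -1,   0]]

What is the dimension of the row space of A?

Row reduce to echelon form.
R2 ← R2 − (3)·R1: [0, -3, -9, -2, -4, 6]
R3 ← R3 − R1: [0, -2, -2, 0, 0, 0]
R4 ← R4 − (4)·R1: [0, 1, -5, 0, -5, 8]
R3 ← R3 − (2/3)·R2: [0, 0, 4, 4/3, 8/3, -4]
R4 ← R4 + (1/3)·R2: [0, 0, -8, -2/3, -19/3, 10]
R4 ← R4 + (2)·R3: [0, 0, 0, 2, -1, 2]
Echelon form has 4 nonzero rows, so rank(A) = 4.
The row space has dimension equal to the rank: 4.

4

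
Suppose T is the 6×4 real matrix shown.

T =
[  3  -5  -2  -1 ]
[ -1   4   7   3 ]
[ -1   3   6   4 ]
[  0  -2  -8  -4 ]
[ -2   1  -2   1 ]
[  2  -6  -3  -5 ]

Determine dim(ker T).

0

Row reduce to echelon form.
R2 ← R2 + (1/3)·R1: [0, 7/3, 19/3, 8/3]
R3 ← R3 + (1/3)·R1: [0, 4/3, 16/3, 11/3]
R5 ← R5 + (2/3)·R1: [0, -7/3, -10/3, 1/3]
R6 ← R6 − (2/3)·R1: [0, -8/3, -5/3, -13/3]
R3 ← R3 − (4/7)·R2: [0, 0, 12/7, 15/7]
R4 ← R4 + (6/7)·R2: [0, 0, -18/7, -12/7]
R5 ← R5 + R2: [0, 0, 3, 3]
R6 ← R6 + (8/7)·R2: [0, 0, 39/7, -9/7]
R4 ← R4 + (3/2)·R3: [0, 0, 0, 3/2]
R5 ← R5 − (7/4)·R3: [0, 0, 0, -3/4]
R6 ← R6 − (13/4)·R3: [0, 0, 0, -33/4]
R5 ← R5 + (1/2)·R4: [0, 0, 0, 0]
R6 ← R6 + (11/2)·R4: [0, 0, 0, 0]
4 nonzero rows, so rank(T) = 4.
T has 4 columns; by rank–nullity, nullity = 4 − 4 = 0.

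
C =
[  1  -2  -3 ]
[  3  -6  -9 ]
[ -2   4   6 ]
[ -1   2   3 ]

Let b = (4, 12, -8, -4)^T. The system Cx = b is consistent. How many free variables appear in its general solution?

2

Row reduce the augmented matrix [C | b].
R2 ← R2 − (3)·R1: [0, 0, 0, 0]
R3 ← R3 + (2)·R1: [0, 0, 0, 0]
R4 ← R4 + R1: [0, 0, 0, 0]
The echelon form has 1 nonzero rows, and every pivot lies in the first 3 columns, so rank(C) = rank([C|b]) = 1.
The system is consistent.
Free variables = (unknowns) − (rank) = 3 − 1 = 2.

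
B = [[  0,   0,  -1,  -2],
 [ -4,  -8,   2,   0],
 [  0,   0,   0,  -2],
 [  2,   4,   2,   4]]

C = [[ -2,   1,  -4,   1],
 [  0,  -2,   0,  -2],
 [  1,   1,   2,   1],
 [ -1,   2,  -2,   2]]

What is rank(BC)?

2

First compute BC:
[[  1,  -5,   2,  -5],
 [ 10,  14,  20,  14],
 [  2,  -4,   4,  -4],
 [ -6,   4, -12,   4]]
Now row reduce the product.
R2 ← R2 − (10)·R1: [0, 64, 0, 64]
R3 ← R3 − (2)·R1: [0, 6, 0, 6]
R4 ← R4 + (6)·R1: [0, -26, 0, -26]
R3 ← R3 − (3/32)·R2: [0, 0, 0, 0]
R4 ← R4 + (13/32)·R2: [0, 0, 0, 0]
2 nonzero rows, so rank(BC) = 2.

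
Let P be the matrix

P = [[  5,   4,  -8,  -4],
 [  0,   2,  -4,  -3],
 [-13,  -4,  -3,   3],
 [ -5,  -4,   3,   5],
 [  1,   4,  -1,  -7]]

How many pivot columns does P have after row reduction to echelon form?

3

Row reduce to echelon form.
R3 ← R3 + (13/5)·R1: [0, 32/5, -119/5, -37/5]
R4 ← R4 + R1: [0, 0, -5, 1]
R5 ← R5 − (1/5)·R1: [0, 16/5, 3/5, -31/5]
R3 ← R3 − (16/5)·R2: [0, 0, -11, 11/5]
R5 ← R5 − (8/5)·R2: [0, 0, 7, -7/5]
R4 ← R4 − (5/11)·R3: [0, 0, 0, 0]
R5 ← R5 + (7/11)·R3: [0, 0, 0, 0]
Echelon form has 3 nonzero rows, so rank(P) = 3.
Each nonzero row contributes one pivot column: 3 pivot columns.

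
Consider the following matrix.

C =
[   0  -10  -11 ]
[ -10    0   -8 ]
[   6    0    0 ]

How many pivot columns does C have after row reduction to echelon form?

Row reduce to echelon form.
Swap R1 ↔ R2
R3 ← R3 + (3/5)·R1: [0, 0, -24/5]
Echelon form has 3 nonzero rows, so rank(C) = 3.
Each nonzero row contributes one pivot column: 3 pivot columns.

3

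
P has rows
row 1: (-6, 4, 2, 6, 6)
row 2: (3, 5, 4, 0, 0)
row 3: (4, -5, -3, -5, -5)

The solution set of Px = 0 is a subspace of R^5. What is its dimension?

Row reduce to echelon form.
R2 ← R2 + (1/2)·R1: [0, 7, 5, 3, 3]
R3 ← R3 + (2/3)·R1: [0, -7/3, -5/3, -1, -1]
R3 ← R3 + (1/3)·R2: [0, 0, 0, 0, 0]
2 nonzero rows, so rank(P) = 2.
P has 5 columns; by rank–nullity, nullity = 5 − 2 = 3.

3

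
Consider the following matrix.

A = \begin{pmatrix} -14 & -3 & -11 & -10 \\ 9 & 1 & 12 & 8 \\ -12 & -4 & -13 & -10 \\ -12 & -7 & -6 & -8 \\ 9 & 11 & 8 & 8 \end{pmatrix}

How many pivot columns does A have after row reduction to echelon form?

3

Row reduce to echelon form.
R2 ← R2 + (9/14)·R1: [0, -13/14, 69/14, 11/7]
R3 ← R3 − (6/7)·R1: [0, -10/7, -25/7, -10/7]
R4 ← R4 − (6/7)·R1: [0, -31/7, 24/7, 4/7]
R5 ← R5 + (9/14)·R1: [0, 127/14, 13/14, 11/7]
R3 ← R3 − (20/13)·R2: [0, 0, -145/13, -50/13]
R4 ← R4 − (62/13)·R2: [0, 0, -261/13, -90/13]
R5 ← R5 + (127/13)·R2: [0, 0, 638/13, 220/13]
R4 ← R4 − (9/5)·R3: [0, 0, 0, 0]
R5 ← R5 + (22/5)·R3: [0, 0, 0, 0]
Echelon form has 3 nonzero rows, so rank(A) = 3.
Each nonzero row contributes one pivot column: 3 pivot columns.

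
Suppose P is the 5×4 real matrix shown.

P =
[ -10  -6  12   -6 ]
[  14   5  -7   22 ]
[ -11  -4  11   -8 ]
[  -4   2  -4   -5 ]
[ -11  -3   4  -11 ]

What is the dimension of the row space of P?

Row reduce to echelon form.
R2 ← R2 + (7/5)·R1: [0, -17/5, 49/5, 68/5]
R3 ← R3 − (11/10)·R1: [0, 13/5, -11/5, -7/5]
R4 ← R4 − (2/5)·R1: [0, 22/5, -44/5, -13/5]
R5 ← R5 − (11/10)·R1: [0, 18/5, -46/5, -22/5]
R3 ← R3 + (13/17)·R2: [0, 0, 90/17, 9]
R4 ← R4 + (22/17)·R2: [0, 0, 66/17, 15]
R5 ← R5 + (18/17)·R2: [0, 0, 20/17, 10]
R4 ← R4 − (11/15)·R3: [0, 0, 0, 42/5]
R5 ← R5 − (2/9)·R3: [0, 0, 0, 8]
R5 ← R5 − (20/21)·R4: [0, 0, 0, 0]
Echelon form has 4 nonzero rows, so rank(P) = 4.
The row space has dimension equal to the rank: 4.

4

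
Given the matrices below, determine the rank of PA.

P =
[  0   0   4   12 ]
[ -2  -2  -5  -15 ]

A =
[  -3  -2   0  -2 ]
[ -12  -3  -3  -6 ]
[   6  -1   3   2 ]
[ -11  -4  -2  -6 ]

2

First compute PA:
[[-108, -52, -12, -64],
 [165,  75,  21,  96]]
Now row reduce the product.
R2 ← R2 + (55/36)·R1: [0, -40/9, 8/3, -16/9]
2 nonzero rows, so rank(PA) = 2.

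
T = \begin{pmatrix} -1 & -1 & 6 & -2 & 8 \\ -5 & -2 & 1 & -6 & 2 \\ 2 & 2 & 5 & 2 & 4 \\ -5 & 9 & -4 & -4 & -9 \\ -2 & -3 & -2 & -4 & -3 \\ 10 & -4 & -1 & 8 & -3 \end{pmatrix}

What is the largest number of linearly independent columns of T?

5

Row reduce to echelon form.
R2 ← R2 − (5)·R1: [0, 3, -29, 4, -38]
R3 ← R3 + (2)·R1: [0, 0, 17, -2, 20]
R4 ← R4 − (5)·R1: [0, 14, -34, 6, -49]
R5 ← R5 − (2)·R1: [0, -1, -14, 0, -19]
R6 ← R6 + (10)·R1: [0, -14, 59, -12, 77]
R4 ← R4 − (14/3)·R2: [0, 0, 304/3, -38/3, 385/3]
R5 ← R5 + (1/3)·R2: [0, 0, -71/3, 4/3, -95/3]
R6 ← R6 + (14/3)·R2: [0, 0, -229/3, 20/3, -301/3]
R4 ← R4 − (304/51)·R3: [0, 0, 0, -38/51, 155/17]
R5 ← R5 + (71/51)·R3: [0, 0, 0, -74/51, -65/17]
R6 ← R6 + (229/51)·R3: [0, 0, 0, -118/51, -179/17]
R5 ← R5 − (37/19)·R4: [0, 0, 0, 0, -410/19]
R6 ← R6 − (59/19)·R4: [0, 0, 0, 0, -738/19]
R6 ← R6 − (9/5)·R5: [0, 0, 0, 0, 0]
Echelon form has 5 nonzero rows, so rank(T) = 5.
The rank gives the maximum number of linearly independent columns: 5.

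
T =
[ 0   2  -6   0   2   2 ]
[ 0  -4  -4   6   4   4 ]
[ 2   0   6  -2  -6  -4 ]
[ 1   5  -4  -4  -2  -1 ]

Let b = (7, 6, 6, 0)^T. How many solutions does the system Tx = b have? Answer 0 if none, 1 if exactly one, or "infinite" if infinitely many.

0

Row reduce the augmented matrix [T | b].
Swap R1 ↔ R3
R4 ← R4 − (1/2)·R1: [0, 5, -7, -3, 1, 1, -3]
R3 ← R3 + (1/2)·R2: [0, 0, -8, 3, 4, 4, 10]
R4 ← R4 + (5/4)·R2: [0, 0, -12, 9/2, 6, 6, 9/2]
R4 ← R4 − (3/2)·R3: [0, 0, 0, 0, 0, 0, -21/2]
The echelon form has 4 nonzero rows; the last pivot sits in the augmented column, so rank(T) = 3 but rank([T|b]) = 4.
Since the ranks differ, the system is inconsistent.
It has no solutions.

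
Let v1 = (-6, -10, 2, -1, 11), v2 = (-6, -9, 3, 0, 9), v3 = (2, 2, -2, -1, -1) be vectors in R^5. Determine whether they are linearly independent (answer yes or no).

Form the matrix with these vectors as rows and row reduce.
R2 ← R2 − R1: [0, 1, 1, 1, -2]
R3 ← R3 + (1/3)·R1: [0, -4/3, -4/3, -4/3, 8/3]
R3 ← R3 + (4/3)·R2: [0, 0, 0, 0, 0]
2 nonzero rows, so the 3 vectors span a space of dimension 2.
Since 2 < 3, the vectors are linearly dependent.

no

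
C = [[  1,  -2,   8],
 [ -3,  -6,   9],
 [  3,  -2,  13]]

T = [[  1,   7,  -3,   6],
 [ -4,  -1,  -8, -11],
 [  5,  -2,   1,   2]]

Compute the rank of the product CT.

First compute CT:
[[ 49,  -7,  21,  44],
 [ 66, -33,  66,  66],
 [ 76,  -3,  20,  66]]
Now row reduce the product.
R2 ← R2 − (66/49)·R1: [0, -165/7, 264/7, 330/49]
R3 ← R3 − (76/49)·R1: [0, 55/7, -88/7, -110/49]
R3 ← R3 + (1/3)·R2: [0, 0, 0, 0]
2 nonzero rows, so rank(CT) = 2.

2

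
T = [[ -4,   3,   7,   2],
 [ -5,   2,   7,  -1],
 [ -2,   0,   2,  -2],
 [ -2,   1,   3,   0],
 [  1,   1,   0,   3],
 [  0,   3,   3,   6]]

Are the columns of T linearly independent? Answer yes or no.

Row reduce T to echelon form.
R2 ← R2 − (5/4)·R1: [0, -7/4, -7/4, -7/2]
R3 ← R3 − (1/2)·R1: [0, -3/2, -3/2, -3]
R4 ← R4 − (1/2)·R1: [0, -1/2, -1/2, -1]
R5 ← R5 + (1/4)·R1: [0, 7/4, 7/4, 7/2]
R3 ← R3 − (6/7)·R2: [0, 0, 0, 0]
R4 ← R4 − (2/7)·R2: [0, 0, 0, 0]
R5 ← R5 + R2: [0, 0, 0, 0]
R6 ← R6 + (12/7)·R2: [0, 0, 0, 0]
2 pivots among 4 columns.
Only 2 < 4 pivot columns, so the columns are linearly dependent.

no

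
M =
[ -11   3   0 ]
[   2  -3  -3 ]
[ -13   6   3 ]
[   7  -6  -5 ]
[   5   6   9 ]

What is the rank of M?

Row reduce to echelon form.
R2 ← R2 + (2/11)·R1: [0, -27/11, -3]
R3 ← R3 − (13/11)·R1: [0, 27/11, 3]
R4 ← R4 + (7/11)·R1: [0, -45/11, -5]
R5 ← R5 + (5/11)·R1: [0, 81/11, 9]
R3 ← R3 + R2: [0, 0, 0]
R4 ← R4 − (5/3)·R2: [0, 0, 0]
R5 ← R5 + (3)·R2: [0, 0, 0]
Echelon form has 2 nonzero rows, so rank(M) = 2.

2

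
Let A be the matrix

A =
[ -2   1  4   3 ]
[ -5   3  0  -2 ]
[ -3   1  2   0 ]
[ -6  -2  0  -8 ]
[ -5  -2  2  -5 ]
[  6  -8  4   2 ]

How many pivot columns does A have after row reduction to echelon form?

3

Row reduce to echelon form.
R2 ← R2 − (5/2)·R1: [0, 1/2, -10, -19/2]
R3 ← R3 − (3/2)·R1: [0, -1/2, -4, -9/2]
R4 ← R4 − (3)·R1: [0, -5, -12, -17]
R5 ← R5 − (5/2)·R1: [0, -9/2, -8, -25/2]
R6 ← R6 + (3)·R1: [0, -5, 16, 11]
R3 ← R3 + R2: [0, 0, -14, -14]
R4 ← R4 + (10)·R2: [0, 0, -112, -112]
R5 ← R5 + (9)·R2: [0, 0, -98, -98]
R6 ← R6 + (10)·R2: [0, 0, -84, -84]
R4 ← R4 − (8)·R3: [0, 0, 0, 0]
R5 ← R5 − (7)·R3: [0, 0, 0, 0]
R6 ← R6 − (6)·R3: [0, 0, 0, 0]
Echelon form has 3 nonzero rows, so rank(A) = 3.
Each nonzero row contributes one pivot column: 3 pivot columns.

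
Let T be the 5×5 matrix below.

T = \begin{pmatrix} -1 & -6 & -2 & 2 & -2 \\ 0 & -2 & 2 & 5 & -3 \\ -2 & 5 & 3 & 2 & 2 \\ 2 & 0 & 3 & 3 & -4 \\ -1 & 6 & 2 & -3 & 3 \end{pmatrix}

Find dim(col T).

Row reduce to echelon form.
R3 ← R3 − (2)·R1: [0, 17, 7, -2, 6]
R4 ← R4 + (2)·R1: [0, -12, -1, 7, -8]
R5 ← R5 − R1: [0, 12, 4, -5, 5]
R3 ← R3 + (17/2)·R2: [0, 0, 24, 81/2, -39/2]
R4 ← R4 − (6)·R2: [0, 0, -13, -23, 10]
R5 ← R5 + (6)·R2: [0, 0, 16, 25, -13]
R4 ← R4 + (13/24)·R3: [0, 0, 0, -17/16, -9/16]
R5 ← R5 − (2/3)·R3: [0, 0, 0, -2, 0]
R5 ← R5 − (32/17)·R4: [0, 0, 0, 0, 18/17]
Echelon form has 5 nonzero rows, so rank(T) = 5.
The column space has dimension equal to the rank: 5.

5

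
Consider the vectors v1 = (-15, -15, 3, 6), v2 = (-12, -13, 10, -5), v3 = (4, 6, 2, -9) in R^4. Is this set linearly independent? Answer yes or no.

Form the matrix with these vectors as rows and row reduce.
R2 ← R2 − (4/5)·R1: [0, -1, 38/5, -49/5]
R3 ← R3 + (4/15)·R1: [0, 2, 14/5, -37/5]
R3 ← R3 + (2)·R2: [0, 0, 18, -27]
3 nonzero rows, so the 3 vectors span a space of dimension 3.
Since 3 = 3, the vectors are linearly independent.

yes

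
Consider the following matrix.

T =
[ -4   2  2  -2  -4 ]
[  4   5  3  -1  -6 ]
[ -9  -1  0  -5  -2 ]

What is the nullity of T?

2

Row reduce to echelon form.
R2 ← R2 + R1: [0, 7, 5, -3, -10]
R3 ← R3 − (9/4)·R1: [0, -11/2, -9/2, -1/2, 7]
R3 ← R3 + (11/14)·R2: [0, 0, -4/7, -20/7, -6/7]
3 nonzero rows, so rank(T) = 3.
T has 5 columns; by rank–nullity, nullity = 5 − 3 = 2.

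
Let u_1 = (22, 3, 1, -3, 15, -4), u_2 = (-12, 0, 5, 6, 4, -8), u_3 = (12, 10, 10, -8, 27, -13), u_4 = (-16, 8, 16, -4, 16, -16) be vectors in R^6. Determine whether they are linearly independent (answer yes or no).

Form the matrix with these vectors as rows and row reduce.
R2 ← R2 + (6/11)·R1: [0, 18/11, 61/11, 48/11, 134/11, -112/11]
R3 ← R3 − (6/11)·R1: [0, 92/11, 104/11, -70/11, 207/11, -119/11]
R4 ← R4 + (8/11)·R1: [0, 112/11, 184/11, -68/11, 296/11, -208/11]
R3 ← R3 − (46/9)·R2: [0, 0, -170/9, -86/3, -391/9, 371/9]
R4 ← R4 − (56/9)·R2: [0, 0, -160/9, -100/3, -440/9, 400/9]
R4 ← R4 − (16/17)·R3: [0, 0, 0, -108/17, -8, 96/17]
4 nonzero rows, so the 4 vectors span a space of dimension 4.
Since 4 = 4, the vectors are linearly independent.

yes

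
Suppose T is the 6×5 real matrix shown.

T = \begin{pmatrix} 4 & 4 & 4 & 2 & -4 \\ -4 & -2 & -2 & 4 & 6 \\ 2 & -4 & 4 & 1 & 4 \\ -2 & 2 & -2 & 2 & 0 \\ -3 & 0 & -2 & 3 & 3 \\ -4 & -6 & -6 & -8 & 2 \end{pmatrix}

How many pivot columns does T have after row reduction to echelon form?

Row reduce to echelon form.
R2 ← R2 + R1: [0, 2, 2, 6, 2]
R3 ← R3 − (1/2)·R1: [0, -6, 2, 0, 6]
R4 ← R4 + (1/2)·R1: [0, 4, 0, 3, -2]
R5 ← R5 + (3/4)·R1: [0, 3, 1, 9/2, 0]
R6 ← R6 + R1: [0, -2, -2, -6, -2]
R3 ← R3 + (3)·R2: [0, 0, 8, 18, 12]
R4 ← R4 − (2)·R2: [0, 0, -4, -9, -6]
R5 ← R5 − (3/2)·R2: [0, 0, -2, -9/2, -3]
R6 ← R6 + R2: [0, 0, 0, 0, 0]
R4 ← R4 + (1/2)·R3: [0, 0, 0, 0, 0]
R5 ← R5 + (1/4)·R3: [0, 0, 0, 0, 0]
Echelon form has 3 nonzero rows, so rank(T) = 3.
Each nonzero row contributes one pivot column: 3 pivot columns.

3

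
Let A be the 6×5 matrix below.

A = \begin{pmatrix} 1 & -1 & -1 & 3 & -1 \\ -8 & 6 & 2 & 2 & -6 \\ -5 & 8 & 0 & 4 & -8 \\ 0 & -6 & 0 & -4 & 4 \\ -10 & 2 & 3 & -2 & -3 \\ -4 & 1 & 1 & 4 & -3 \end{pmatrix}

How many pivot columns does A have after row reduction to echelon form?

4

Row reduce to echelon form.
R2 ← R2 + (8)·R1: [0, -2, -6, 26, -14]
R3 ← R3 + (5)·R1: [0, 3, -5, 19, -13]
R5 ← R5 + (10)·R1: [0, -8, -7, 28, -13]
R6 ← R6 + (4)·R1: [0, -3, -3, 16, -7]
R3 ← R3 + (3/2)·R2: [0, 0, -14, 58, -34]
R4 ← R4 − (3)·R2: [0, 0, 18, -82, 46]
R5 ← R5 − (4)·R2: [0, 0, 17, -76, 43]
R6 ← R6 − (3/2)·R2: [0, 0, 6, -23, 14]
R4 ← R4 + (9/7)·R3: [0, 0, 0, -52/7, 16/7]
R5 ← R5 + (17/14)·R3: [0, 0, 0, -39/7, 12/7]
R6 ← R6 + (3/7)·R3: [0, 0, 0, 13/7, -4/7]
R5 ← R5 − (3/4)·R4: [0, 0, 0, 0, 0]
R6 ← R6 + (1/4)·R4: [0, 0, 0, 0, 0]
Echelon form has 4 nonzero rows, so rank(A) = 4.
Each nonzero row contributes one pivot column: 4 pivot columns.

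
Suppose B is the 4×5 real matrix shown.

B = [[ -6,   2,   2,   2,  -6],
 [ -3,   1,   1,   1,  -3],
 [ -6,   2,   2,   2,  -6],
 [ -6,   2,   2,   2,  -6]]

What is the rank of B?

Row reduce to echelon form.
R2 ← R2 − (1/2)·R1: [0, 0, 0, 0, 0]
R3 ← R3 − R1: [0, 0, 0, 0, 0]
R4 ← R4 − R1: [0, 0, 0, 0, 0]
Echelon form has 1 nonzero row, so rank(B) = 1.

1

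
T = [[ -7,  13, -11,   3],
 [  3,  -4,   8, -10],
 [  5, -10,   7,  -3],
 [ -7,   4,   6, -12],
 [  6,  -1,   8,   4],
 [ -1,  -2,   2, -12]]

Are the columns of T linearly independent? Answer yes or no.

yes

Row reduce T to echelon form.
R2 ← R2 + (3/7)·R1: [0, 11/7, 23/7, -61/7]
R3 ← R3 + (5/7)·R1: [0, -5/7, -6/7, -6/7]
R4 ← R4 − R1: [0, -9, 17, -15]
R5 ← R5 + (6/7)·R1: [0, 71/7, -10/7, 46/7]
R6 ← R6 − (1/7)·R1: [0, -27/7, 25/7, -87/7]
R3 ← R3 + (5/11)·R2: [0, 0, 7/11, -53/11]
R4 ← R4 + (63/11)·R2: [0, 0, 394/11, -714/11]
R5 ← R5 − (71/11)·R2: [0, 0, -249/11, 691/11]
R6 ← R6 + (27/11)·R2: [0, 0, 128/11, -372/11]
R4 ← R4 − (394/7)·R3: [0, 0, 0, 1444/7]
R5 ← R5 + (249/7)·R3: [0, 0, 0, -760/7]
R6 ← R6 − (128/7)·R3: [0, 0, 0, 380/7]
R5 ← R5 + (10/19)·R4: [0, 0, 0, 0]
R6 ← R6 − (5/19)·R4: [0, 0, 0, 0]
4 pivots among 4 columns.
Every column is a pivot column, so the columns are linearly independent.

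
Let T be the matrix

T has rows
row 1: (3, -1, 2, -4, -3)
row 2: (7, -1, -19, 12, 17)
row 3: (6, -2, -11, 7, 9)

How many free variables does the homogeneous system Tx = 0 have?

2

Row reduce to echelon form.
R2 ← R2 − (7/3)·R1: [0, 4/3, -71/3, 64/3, 24]
R3 ← R3 − (2)·R1: [0, 0, -15, 15, 15]
3 nonzero rows, so rank(T) = 3.
T has 5 columns; by rank–nullity, nullity = 5 − 3 = 2.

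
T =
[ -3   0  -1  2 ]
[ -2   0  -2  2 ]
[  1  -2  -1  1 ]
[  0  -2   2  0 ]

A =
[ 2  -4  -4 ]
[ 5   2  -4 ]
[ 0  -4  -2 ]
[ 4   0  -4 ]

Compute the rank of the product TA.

First compute TA:
[[  2,  16,   6],
 [  4,  16,   4],
 [ -4,  -4,   2],
 [-10, -12,   4]]
Now row reduce the product.
R2 ← R2 − (2)·R1: [0, -16, -8]
R3 ← R3 + (2)·R1: [0, 28, 14]
R4 ← R4 + (5)·R1: [0, 68, 34]
R3 ← R3 + (7/4)·R2: [0, 0, 0]
R4 ← R4 + (17/4)·R2: [0, 0, 0]
2 nonzero rows, so rank(TA) = 2.

2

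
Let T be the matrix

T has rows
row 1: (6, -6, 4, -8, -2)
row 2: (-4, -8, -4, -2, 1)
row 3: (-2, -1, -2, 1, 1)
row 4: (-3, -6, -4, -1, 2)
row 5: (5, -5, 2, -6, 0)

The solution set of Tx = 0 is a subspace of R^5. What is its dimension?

Row reduce to echelon form.
R2 ← R2 + (2/3)·R1: [0, -12, -4/3, -22/3, -1/3]
R3 ← R3 + (1/3)·R1: [0, -3, -2/3, -5/3, 1/3]
R4 ← R4 + (1/2)·R1: [0, -9, -2, -5, 1]
R5 ← R5 − (5/6)·R1: [0, 0, -4/3, 2/3, 5/3]
R3 ← R3 − (1/4)·R2: [0, 0, -1/3, 1/6, 5/12]
R4 ← R4 − (3/4)·R2: [0, 0, -1, 1/2, 5/4]
R4 ← R4 − (3)·R3: [0, 0, 0, 0, 0]
R5 ← R5 − (4)·R3: [0, 0, 0, 0, 0]
3 nonzero rows, so rank(T) = 3.
T has 5 columns; by rank–nullity, nullity = 5 − 3 = 2.

2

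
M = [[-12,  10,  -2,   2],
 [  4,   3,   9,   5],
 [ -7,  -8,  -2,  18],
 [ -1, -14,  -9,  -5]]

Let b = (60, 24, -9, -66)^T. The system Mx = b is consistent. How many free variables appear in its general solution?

Row reduce the augmented matrix [M | b].
R2 ← R2 + (1/3)·R1: [0, 19/3, 25/3, 17/3, 44]
R3 ← R3 − (7/12)·R1: [0, -83/6, -5/6, 101/6, -44]
R4 ← R4 − (1/12)·R1: [0, -89/6, -53/6, -31/6, -71]
R3 ← R3 + (83/38)·R2: [0, 0, 330/19, 555/19, 990/19]
R4 ← R4 + (89/38)·R2: [0, 0, 203/19, 154/19, 609/19]
R4 ← R4 − (203/330)·R3: [0, 0, 0, -217/22, 0]
The echelon form has 4 nonzero rows, and every pivot lies in the first 4 columns, so rank(M) = rank([M|b]) = 4.
The system is consistent.
Free variables = (unknowns) − (rank) = 4 − 4 = 0.

0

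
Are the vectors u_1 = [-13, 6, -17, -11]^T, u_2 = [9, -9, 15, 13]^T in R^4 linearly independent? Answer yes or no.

yes

Form the matrix with these vectors as rows and row reduce.
R2 ← R2 + (9/13)·R1: [0, -63/13, 42/13, 70/13]
2 nonzero rows, so the 2 vectors span a space of dimension 2.
Since 2 = 2, the vectors are linearly independent.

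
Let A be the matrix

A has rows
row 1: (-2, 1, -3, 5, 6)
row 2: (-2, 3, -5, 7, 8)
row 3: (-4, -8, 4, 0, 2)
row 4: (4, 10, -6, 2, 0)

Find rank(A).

Row reduce to echelon form.
R2 ← R2 − R1: [0, 2, -2, 2, 2]
R3 ← R3 − (2)·R1: [0, -10, 10, -10, -10]
R4 ← R4 + (2)·R1: [0, 12, -12, 12, 12]
R3 ← R3 + (5)·R2: [0, 0, 0, 0, 0]
R4 ← R4 − (6)·R2: [0, 0, 0, 0, 0]
Echelon form has 2 nonzero rows, so rank(A) = 2.

2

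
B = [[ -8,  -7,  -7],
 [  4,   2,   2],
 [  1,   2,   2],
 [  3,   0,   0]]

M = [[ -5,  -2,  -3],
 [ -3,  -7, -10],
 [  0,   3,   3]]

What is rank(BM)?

First compute BM:
[[ 61,  44,  73],
 [-26, -16, -26],
 [-11, -10, -17],
 [-15,  -6,  -9]]
Now row reduce the product.
R2 ← R2 + (26/61)·R1: [0, 168/61, 312/61]
R3 ← R3 + (11/61)·R1: [0, -126/61, -234/61]
R4 ← R4 + (15/61)·R1: [0, 294/61, 546/61]
R3 ← R3 + (3/4)·R2: [0, 0, 0]
R4 ← R4 − (7/4)·R2: [0, 0, 0]
2 nonzero rows, so rank(BM) = 2.

2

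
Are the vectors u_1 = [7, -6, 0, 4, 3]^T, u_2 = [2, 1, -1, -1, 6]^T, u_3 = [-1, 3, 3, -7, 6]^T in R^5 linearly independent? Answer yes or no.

yes

Form the matrix with these vectors as rows and row reduce.
R2 ← R2 − (2/7)·R1: [0, 19/7, -1, -15/7, 36/7]
R3 ← R3 + (1/7)·R1: [0, 15/7, 3, -45/7, 45/7]
R3 ← R3 − (15/19)·R2: [0, 0, 72/19, -90/19, 45/19]
3 nonzero rows, so the 3 vectors span a space of dimension 3.
Since 3 = 3, the vectors are linearly independent.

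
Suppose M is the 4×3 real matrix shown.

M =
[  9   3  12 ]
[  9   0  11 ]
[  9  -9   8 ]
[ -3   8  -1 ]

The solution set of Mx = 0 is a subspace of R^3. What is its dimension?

1

Row reduce to echelon form.
R2 ← R2 − R1: [0, -3, -1]
R3 ← R3 − R1: [0, -12, -4]
R4 ← R4 + (1/3)·R1: [0, 9, 3]
R3 ← R3 − (4)·R2: [0, 0, 0]
R4 ← R4 + (3)·R2: [0, 0, 0]
2 nonzero rows, so rank(M) = 2.
M has 3 columns; by rank–nullity, nullity = 3 − 2 = 1.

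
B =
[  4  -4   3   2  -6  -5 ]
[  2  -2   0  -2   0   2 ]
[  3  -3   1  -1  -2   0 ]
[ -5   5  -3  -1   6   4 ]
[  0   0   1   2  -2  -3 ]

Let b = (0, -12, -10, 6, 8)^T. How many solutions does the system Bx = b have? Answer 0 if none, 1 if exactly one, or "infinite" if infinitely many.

infinite

Row reduce the augmented matrix [B | b].
R2 ← R2 − (1/2)·R1: [0, 0, -3/2, -3, 3, 9/2, -12]
R3 ← R3 − (3/4)·R1: [0, 0, -5/4, -5/2, 5/2, 15/4, -10]
R4 ← R4 + (5/4)·R1: [0, 0, 3/4, 3/2, -3/2, -9/4, 6]
R3 ← R3 − (5/6)·R2: [0, 0, 0, 0, 0, 0, 0]
R4 ← R4 + (1/2)·R2: [0, 0, 0, 0, 0, 0, 0]
R5 ← R5 + (2/3)·R2: [0, 0, 0, 0, 0, 0, 0]
The echelon form has 2 nonzero rows, and every pivot lies in the first 6 columns, so rank(B) = rank([B|b]) = 2.
The system is consistent.
rank = 2 < 6 unknowns, so there are infinitely many solutions.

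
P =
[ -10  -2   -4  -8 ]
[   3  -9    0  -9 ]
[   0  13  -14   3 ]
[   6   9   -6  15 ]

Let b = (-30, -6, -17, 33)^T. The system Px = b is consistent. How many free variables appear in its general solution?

Row reduce the augmented matrix [P | b].
R2 ← R2 + (3/10)·R1: [0, -48/5, -6/5, -57/5, -15]
R4 ← R4 + (3/5)·R1: [0, 39/5, -42/5, 51/5, 15]
R3 ← R3 + (65/48)·R2: [0, 0, -125/8, -199/16, -597/16]
R4 ← R4 + (13/16)·R2: [0, 0, -75/8, 15/16, 45/16]
R4 ← R4 − (3/5)·R3: [0, 0, 0, 42/5, 126/5]
The echelon form has 4 nonzero rows, and every pivot lies in the first 4 columns, so rank(P) = rank([P|b]) = 4.
The system is consistent.
Free variables = (unknowns) − (rank) = 4 − 4 = 0.

0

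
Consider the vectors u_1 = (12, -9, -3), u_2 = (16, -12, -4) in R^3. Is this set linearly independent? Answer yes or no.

no

Form the matrix with these vectors as rows and row reduce.
R2 ← R2 − (4/3)·R1: [0, 0, 0]
1 nonzero row, so the 2 vectors span a space of dimension 1.
Since 1 < 2, the vectors are linearly dependent.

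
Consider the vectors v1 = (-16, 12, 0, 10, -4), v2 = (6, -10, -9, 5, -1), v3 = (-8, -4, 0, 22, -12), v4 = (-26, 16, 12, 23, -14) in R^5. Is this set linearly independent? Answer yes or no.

Form the matrix with these vectors as rows and row reduce.
R2 ← R2 + (3/8)·R1: [0, -11/2, -9, 35/4, -5/2]
R3 ← R3 − (1/2)·R1: [0, -10, 0, 17, -10]
R4 ← R4 − (13/8)·R1: [0, -7/2, 12, 27/4, -15/2]
R3 ← R3 − (20/11)·R2: [0, 0, 180/11, 12/11, -60/11]
R4 ← R4 − (7/11)·R2: [0, 0, 195/11, 13/11, -65/11]
R4 ← R4 − (13/12)·R3: [0, 0, 0, 0, 0]
3 nonzero rows, so the 4 vectors span a space of dimension 3.
Since 3 < 4, the vectors are linearly dependent.

no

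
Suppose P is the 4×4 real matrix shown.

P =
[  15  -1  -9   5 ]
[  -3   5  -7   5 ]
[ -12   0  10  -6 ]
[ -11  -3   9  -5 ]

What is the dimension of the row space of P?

Row reduce to echelon form.
R2 ← R2 + (1/5)·R1: [0, 24/5, -44/5, 6]
R3 ← R3 + (4/5)·R1: [0, -4/5, 14/5, -2]
R4 ← R4 + (11/15)·R1: [0, -56/15, 12/5, -4/3]
R3 ← R3 + (1/6)·R2: [0, 0, 4/3, -1]
R4 ← R4 + (7/9)·R2: [0, 0, -40/9, 10/3]
R4 ← R4 + (10/3)·R3: [0, 0, 0, 0]
Echelon form has 3 nonzero rows, so rank(P) = 3.
The row space has dimension equal to the rank: 3.

3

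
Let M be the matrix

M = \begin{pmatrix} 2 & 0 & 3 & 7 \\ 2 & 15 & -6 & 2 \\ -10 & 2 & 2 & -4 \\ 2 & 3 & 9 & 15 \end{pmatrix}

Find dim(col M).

Row reduce to echelon form.
R2 ← R2 − R1: [0, 15, -9, -5]
R3 ← R3 + (5)·R1: [0, 2, 17, 31]
R4 ← R4 − R1: [0, 3, 6, 8]
R3 ← R3 − (2/15)·R2: [0, 0, 91/5, 95/3]
R4 ← R4 − (1/5)·R2: [0, 0, 39/5, 9]
R4 ← R4 − (3/7)·R3: [0, 0, 0, -32/7]
Echelon form has 4 nonzero rows, so rank(M) = 4.
The column space has dimension equal to the rank: 4.

4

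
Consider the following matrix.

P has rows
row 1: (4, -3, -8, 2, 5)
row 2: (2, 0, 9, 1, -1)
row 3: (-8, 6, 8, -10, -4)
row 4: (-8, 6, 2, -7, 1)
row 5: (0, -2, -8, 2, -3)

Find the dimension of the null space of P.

0

Row reduce to echelon form.
R2 ← R2 − (1/2)·R1: [0, 3/2, 13, 0, -7/2]
R3 ← R3 + (2)·R1: [0, 0, -8, -6, 6]
R4 ← R4 + (2)·R1: [0, 0, -14, -3, 11]
R5 ← R5 + (4/3)·R2: [0, 0, 28/3, 2, -23/3]
R4 ← R4 − (7/4)·R3: [0, 0, 0, 15/2, 1/2]
R5 ← R5 + (7/6)·R3: [0, 0, 0, -5, -2/3]
R5 ← R5 + (2/3)·R4: [0, 0, 0, 0, -1/3]
5 nonzero rows, so rank(P) = 5.
P has 5 columns; by rank–nullity, nullity = 5 − 5 = 0.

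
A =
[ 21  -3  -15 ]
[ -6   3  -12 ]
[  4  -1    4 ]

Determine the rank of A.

Row reduce to echelon form.
R2 ← R2 + (2/7)·R1: [0, 15/7, -114/7]
R3 ← R3 − (4/21)·R1: [0, -3/7, 48/7]
R3 ← R3 + (1/5)·R2: [0, 0, 18/5]
Echelon form has 3 nonzero rows, so rank(A) = 3.

3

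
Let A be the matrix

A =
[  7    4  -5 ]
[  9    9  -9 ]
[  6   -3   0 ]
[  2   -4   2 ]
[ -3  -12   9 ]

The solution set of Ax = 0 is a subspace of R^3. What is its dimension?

Row reduce to echelon form.
R2 ← R2 − (9/7)·R1: [0, 27/7, -18/7]
R3 ← R3 − (6/7)·R1: [0, -45/7, 30/7]
R4 ← R4 − (2/7)·R1: [0, -36/7, 24/7]
R5 ← R5 + (3/7)·R1: [0, -72/7, 48/7]
R3 ← R3 + (5/3)·R2: [0, 0, 0]
R4 ← R4 + (4/3)·R2: [0, 0, 0]
R5 ← R5 + (8/3)·R2: [0, 0, 0]
2 nonzero rows, so rank(A) = 2.
A has 3 columns; by rank–nullity, nullity = 3 − 2 = 1.

1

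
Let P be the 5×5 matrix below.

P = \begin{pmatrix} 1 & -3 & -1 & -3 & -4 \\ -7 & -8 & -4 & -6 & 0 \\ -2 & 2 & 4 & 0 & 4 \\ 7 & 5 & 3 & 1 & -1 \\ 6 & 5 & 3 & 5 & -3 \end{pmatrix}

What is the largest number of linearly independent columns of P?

5

Row reduce to echelon form.
R2 ← R2 + (7)·R1: [0, -29, -11, -27, -28]
R3 ← R3 + (2)·R1: [0, -4, 2, -6, -4]
R4 ← R4 − (7)·R1: [0, 26, 10, 22, 27]
R5 ← R5 − (6)·R1: [0, 23, 9, 23, 21]
R3 ← R3 − (4/29)·R2: [0, 0, 102/29, -66/29, -4/29]
R4 ← R4 + (26/29)·R2: [0, 0, 4/29, -64/29, 55/29]
R5 ← R5 + (23/29)·R2: [0, 0, 8/29, 46/29, -35/29]
R4 ← R4 − (2/51)·R3: [0, 0, 0, -36/17, 97/51]
R5 ← R5 − (4/51)·R3: [0, 0, 0, 30/17, -61/51]
R5 ← R5 + (5/6)·R4: [0, 0, 0, 0, 7/18]
Echelon form has 5 nonzero rows, so rank(P) = 5.
The rank gives the maximum number of linearly independent columns: 5.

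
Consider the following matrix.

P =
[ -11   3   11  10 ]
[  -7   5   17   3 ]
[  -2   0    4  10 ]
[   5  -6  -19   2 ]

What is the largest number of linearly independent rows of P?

Row reduce to echelon form.
R2 ← R2 − (7/11)·R1: [0, 34/11, 10, -37/11]
R3 ← R3 − (2/11)·R1: [0, -6/11, 2, 90/11]
R4 ← R4 + (5/11)·R1: [0, -51/11, -14, 72/11]
R3 ← R3 + (3/17)·R2: [0, 0, 64/17, 129/17]
R4 ← R4 + (3/2)·R2: [0, 0, 1, 3/2]
R4 ← R4 − (17/64)·R3: [0, 0, 0, -33/64]
Echelon form has 4 nonzero rows, so rank(P) = 4.
The rank gives the maximum number of linearly independent rows: 4.

4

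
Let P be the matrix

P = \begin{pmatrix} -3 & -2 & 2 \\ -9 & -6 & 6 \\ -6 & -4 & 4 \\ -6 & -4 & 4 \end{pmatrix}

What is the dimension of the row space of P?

Row reduce to echelon form.
R2 ← R2 − (3)·R1: [0, 0, 0]
R3 ← R3 − (2)·R1: [0, 0, 0]
R4 ← R4 − (2)·R1: [0, 0, 0]
Echelon form has 1 nonzero row, so rank(P) = 1.
The row space has dimension equal to the rank: 1.

1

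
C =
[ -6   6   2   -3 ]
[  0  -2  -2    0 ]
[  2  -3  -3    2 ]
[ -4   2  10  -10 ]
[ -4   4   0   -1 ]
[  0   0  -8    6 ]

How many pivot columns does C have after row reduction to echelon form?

3

Row reduce to echelon form.
R3 ← R3 + (1/3)·R1: [0, -1, -7/3, 1]
R4 ← R4 − (2/3)·R1: [0, -2, 26/3, -8]
R5 ← R5 − (2/3)·R1: [0, 0, -4/3, 1]
R3 ← R3 − (1/2)·R2: [0, 0, -4/3, 1]
R4 ← R4 − R2: [0, 0, 32/3, -8]
R4 ← R4 + (8)·R3: [0, 0, 0, 0]
R5 ← R5 − R3: [0, 0, 0, 0]
R6 ← R6 − (6)·R3: [0, 0, 0, 0]
Echelon form has 3 nonzero rows, so rank(C) = 3.
Each nonzero row contributes one pivot column: 3 pivot columns.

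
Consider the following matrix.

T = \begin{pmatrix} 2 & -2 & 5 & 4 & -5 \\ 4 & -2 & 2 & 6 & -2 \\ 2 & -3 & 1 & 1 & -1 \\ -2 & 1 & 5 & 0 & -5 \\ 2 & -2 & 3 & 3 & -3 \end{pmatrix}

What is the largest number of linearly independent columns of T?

3

Row reduce to echelon form.
R2 ← R2 − (2)·R1: [0, 2, -8, -2, 8]
R3 ← R3 − R1: [0, -1, -4, -3, 4]
R4 ← R4 + R1: [0, -1, 10, 4, -10]
R5 ← R5 − R1: [0, 0, -2, -1, 2]
R3 ← R3 + (1/2)·R2: [0, 0, -8, -4, 8]
R4 ← R4 + (1/2)·R2: [0, 0, 6, 3, -6]
R4 ← R4 + (3/4)·R3: [0, 0, 0, 0, 0]
R5 ← R5 − (1/4)·R3: [0, 0, 0, 0, 0]
Echelon form has 3 nonzero rows, so rank(T) = 3.
The rank gives the maximum number of linearly independent columns: 3.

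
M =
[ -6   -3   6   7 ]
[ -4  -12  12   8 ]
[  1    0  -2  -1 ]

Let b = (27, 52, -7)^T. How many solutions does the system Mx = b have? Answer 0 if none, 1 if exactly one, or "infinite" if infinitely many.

infinite

Row reduce the augmented matrix [M | b].
R2 ← R2 − (2/3)·R1: [0, -10, 8, 10/3, 34]
R3 ← R3 + (1/6)·R1: [0, -1/2, -1, 1/6, -5/2]
R3 ← R3 − (1/20)·R2: [0, 0, -7/5, 0, -21/5]
The echelon form has 3 nonzero rows, and every pivot lies in the first 4 columns, so rank(M) = rank([M|b]) = 3.
The system is consistent.
rank = 3 < 4 unknowns, so there are infinitely many solutions.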